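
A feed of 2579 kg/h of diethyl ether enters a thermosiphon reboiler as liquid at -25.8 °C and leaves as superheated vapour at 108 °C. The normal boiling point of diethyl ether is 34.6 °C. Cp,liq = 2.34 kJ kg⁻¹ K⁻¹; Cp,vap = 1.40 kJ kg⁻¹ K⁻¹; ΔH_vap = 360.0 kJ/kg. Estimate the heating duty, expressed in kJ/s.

liquid -25.8→34.6 °C: 141.34 kJ/kg
vaporisation at 34.6 °C: 360 kJ/kg
vapour 34.6→108 °C: 102.76 kJ/kg
Δh = 141.34 + 360 + 102.76 = 604.1 kJ/kg
Q = ṁ·Δh = 2579 kg/h × 604.1 kJ/kg = 1.558e+06 kJ/h
|Q| = 432.77 kW

Q = 433 kJ/s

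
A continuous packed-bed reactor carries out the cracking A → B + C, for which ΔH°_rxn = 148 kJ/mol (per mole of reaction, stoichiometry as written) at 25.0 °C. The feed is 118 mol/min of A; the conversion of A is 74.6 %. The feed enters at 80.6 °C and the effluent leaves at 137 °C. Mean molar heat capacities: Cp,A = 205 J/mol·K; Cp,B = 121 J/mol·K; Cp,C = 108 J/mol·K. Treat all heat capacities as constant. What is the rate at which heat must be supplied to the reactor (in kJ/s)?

Extent of reaction ξ = 0.746 × 118 = 88.028 mol/min
Reaction term: ξ·ΔH°_rxn = 88.028 × 148 = 13028 kJ/min
Sensible, feed 80.6→25 °C: -1345 kJ/min
Outlet flows (mol/min): A 29.972, B 88.028, C 88.028
Sensible, products 25→137 °C: 2945.9 kJ/min
Q = ΔH = 14629 kJ/min = 243.82 kW
Heat supplied = 243.82 kJ/s

Q_in = 244 kJ/s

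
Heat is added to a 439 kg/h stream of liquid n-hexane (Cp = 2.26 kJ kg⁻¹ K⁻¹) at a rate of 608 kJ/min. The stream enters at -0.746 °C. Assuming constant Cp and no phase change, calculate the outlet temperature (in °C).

Q = 608 kJ/min = 36480 kJ/h
ΔT = Q/(ṁ·Cp) = 36480/(439×2.26) = 36.769 K
T_out = -0.746 + 36.769 = 36.023 °C

T_out = 36.0 °C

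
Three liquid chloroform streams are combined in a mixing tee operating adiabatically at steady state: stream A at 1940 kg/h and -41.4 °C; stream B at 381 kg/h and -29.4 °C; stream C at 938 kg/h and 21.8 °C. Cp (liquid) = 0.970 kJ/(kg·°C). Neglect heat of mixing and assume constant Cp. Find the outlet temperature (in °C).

Adiabatic, steady state ⇒ Σ ṁᵢCp,ᵢ(T_out − Tᵢ) = 0
Σ ṁᵢCp,ᵢTᵢ = 1940×0.970×-41.4 + 381×0.970×-29.4 + 938×0.970×21.8 = -68937
Σ ṁᵢCp,ᵢ = 1940×0.970 + 381×0.970 + 938×0.970 = 3161.2
T_out = -68937 / 3161.2 = -21.807 °C

T_out = -21.8 °C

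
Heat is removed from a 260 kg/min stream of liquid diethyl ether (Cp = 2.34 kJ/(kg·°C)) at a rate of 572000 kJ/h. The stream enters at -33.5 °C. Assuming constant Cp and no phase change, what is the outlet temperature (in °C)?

T_out = -49.2 °C

Q = 572000 kJ/h = 9533.3 kJ/min
ΔT = Q/(ṁ·Cp) = 9533.3/(260×2.34) = 15.67 K
T_out = -33.5 − 15.67 = -49.17 °C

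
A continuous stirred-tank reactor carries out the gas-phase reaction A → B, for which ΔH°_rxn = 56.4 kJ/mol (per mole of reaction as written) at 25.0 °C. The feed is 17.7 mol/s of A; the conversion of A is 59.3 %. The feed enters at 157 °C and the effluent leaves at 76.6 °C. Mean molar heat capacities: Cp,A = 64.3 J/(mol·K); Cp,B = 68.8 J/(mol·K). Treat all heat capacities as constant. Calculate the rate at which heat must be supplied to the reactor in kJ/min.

Q_in = 30200 kJ/min

Extent of reaction ξ = 0.593 × 17.7 = 10.496 mol/s
Reaction term: ξ·ΔH°_rxn = 10.496 × 56.4 = 591.98 kJ/s
Sensible, feed 157→25 °C: -150.23 kJ/s
Outlet flows (mol/s): A 7.2039, B 10.496
Sensible, products 25→76.6 °C: 61.164 kJ/s
Q = ΔH = 502.91 kJ/s = 502.91 kW
Heat supplied = 30175 kJ/min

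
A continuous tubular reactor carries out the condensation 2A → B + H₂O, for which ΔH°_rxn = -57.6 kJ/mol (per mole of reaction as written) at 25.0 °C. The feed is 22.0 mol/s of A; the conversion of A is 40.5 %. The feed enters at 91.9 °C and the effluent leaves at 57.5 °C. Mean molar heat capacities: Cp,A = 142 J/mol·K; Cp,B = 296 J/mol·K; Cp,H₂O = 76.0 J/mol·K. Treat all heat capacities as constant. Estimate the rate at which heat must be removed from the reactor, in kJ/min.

Q_out = 21100 kJ/min

Extent of reaction ξ = 0.405 × 22.0 / 2 = 4.455 mol/s
Reaction term: ξ·ΔH°_rxn = 4.455 × -57.6 = -256.61 kJ/s
Sensible, feed 91.9→25 °C: -209 kJ/s
Outlet flows (mol/s): A 13.09, B 4.455, H₂O 4.455
Sensible, products 25→57.5 °C: 114.27 kJ/s
Q = ΔH = -351.33 kJ/s = -351.33 kW
Heat removed = 21080 kJ/min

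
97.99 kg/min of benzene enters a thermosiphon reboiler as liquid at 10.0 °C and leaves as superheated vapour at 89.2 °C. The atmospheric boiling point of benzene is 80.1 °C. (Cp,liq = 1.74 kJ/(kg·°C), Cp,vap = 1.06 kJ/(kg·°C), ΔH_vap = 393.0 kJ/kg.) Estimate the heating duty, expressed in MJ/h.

Q = 3080 MJ/h

liquid 10.0→80.1 °C: 121.97 kJ/kg
vaporisation at 80.1 °C: 393 kJ/kg
vapour 80.1→89.2 °C: 9.646 kJ/kg
Δh = 121.97 + 393 + 9.646 = 524.62 kJ/kg
Q = ṁ·Δh = 97.99 kg/min × 524.62 kJ/kg = 51408 kJ/min
|Q| = 856.79 kW = 3084.5 MJ/h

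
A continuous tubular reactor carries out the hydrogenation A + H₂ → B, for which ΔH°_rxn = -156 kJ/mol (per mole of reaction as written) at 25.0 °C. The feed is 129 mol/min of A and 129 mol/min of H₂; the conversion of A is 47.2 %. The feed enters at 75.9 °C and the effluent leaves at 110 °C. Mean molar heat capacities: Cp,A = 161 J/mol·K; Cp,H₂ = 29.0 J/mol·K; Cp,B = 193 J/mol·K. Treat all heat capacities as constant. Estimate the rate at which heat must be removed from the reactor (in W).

Q_out = 144000 W

Extent of reaction ξ = 0.472 × 129 = 60.888 mol/min
Reaction term: ξ·ΔH°_rxn = 60.888 × -156 = -9498.5 kJ/min
Sensible, feed 75.9→25 °C: -1247.6 kJ/min
Outlet flows (mol/min): A 68.112, H₂ 68.112, B 60.888
Sensible, products 25→110 °C: 2098.9 kJ/min
Q = ΔH = -8647.2 kJ/min = -144.12 kW
Heat removed = 144120 W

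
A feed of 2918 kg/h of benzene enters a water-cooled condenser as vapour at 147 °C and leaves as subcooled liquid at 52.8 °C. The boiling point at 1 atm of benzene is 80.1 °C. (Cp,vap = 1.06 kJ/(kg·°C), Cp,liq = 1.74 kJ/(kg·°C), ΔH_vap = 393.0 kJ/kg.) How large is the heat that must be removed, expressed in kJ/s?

Q_c = 415 kJ/s

vapour 147→80.1 °C: -70.914 kJ/kg
condensation at 80.1 °C: -393 kJ/kg
liquid 80.1→52.8 °C: -47.502 kJ/kg
Δh = -70.914 + -393 + -47.502 = -511.42 kJ/kg
Q = ṁ·Δh = 2918 kg/h × -511.42 kJ/kg = -1.4923e+06 kJ/h
|Q| = 414.53 kW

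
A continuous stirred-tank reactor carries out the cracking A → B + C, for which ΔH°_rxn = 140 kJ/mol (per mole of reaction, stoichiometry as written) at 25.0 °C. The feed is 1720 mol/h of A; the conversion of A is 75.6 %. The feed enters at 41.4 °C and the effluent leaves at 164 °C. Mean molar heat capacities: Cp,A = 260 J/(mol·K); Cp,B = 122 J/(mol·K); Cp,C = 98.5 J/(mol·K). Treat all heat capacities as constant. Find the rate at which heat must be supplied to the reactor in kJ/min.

Extent of reaction ξ = 0.756 × 1720 = 1300.3 mol/h
Reaction term: ξ·ΔH°_rxn = 1300.3 × 140 = 182040 kJ/h
Sensible, feed 41.4→25 °C: -7334.1 kJ/h
Outlet flows (mol/h): A 419.68, B 1300.3, C 1300.3
Sensible, products 25→164 °C: 55021 kJ/h
Q = ΔH = 229730 kJ/h = 63.814 kW
Heat supplied = 3828.9 kJ/min

Q_in = 3830 kJ/min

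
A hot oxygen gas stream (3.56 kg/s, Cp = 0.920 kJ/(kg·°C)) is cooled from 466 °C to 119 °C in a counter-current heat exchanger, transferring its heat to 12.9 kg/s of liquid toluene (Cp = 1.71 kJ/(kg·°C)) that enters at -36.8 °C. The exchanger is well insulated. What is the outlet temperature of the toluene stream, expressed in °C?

T_c,out = 14.7 °C

Heat released by hot stream: Q = 3.56 × 0.920 × (466 − 119) = 1136.5 kJ/s
Energy balance on cold side (adiabatic exchanger): Q = ṁ_c·Cp_c·(T_c,out − T_c,in)
T_c,out = -36.8 + 1136.5/(12.9 × 1.71) = 14.721 °C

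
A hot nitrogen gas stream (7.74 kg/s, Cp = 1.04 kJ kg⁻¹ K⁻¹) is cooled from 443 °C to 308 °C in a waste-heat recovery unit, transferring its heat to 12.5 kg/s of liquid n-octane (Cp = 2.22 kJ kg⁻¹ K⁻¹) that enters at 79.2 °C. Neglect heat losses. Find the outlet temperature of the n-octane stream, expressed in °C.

Heat released by hot stream: Q = 7.74 × 1.04 × (443 − 308) = 1086.7 kJ/s
Energy balance on cold side (adiabatic exchanger): Q = ṁ_c·Cp_c·(T_c,out − T_c,in)
T_c,out = 79.2 + 1086.7/(12.5 × 2.22) = 118.36 °C

T_c,out = 118 °C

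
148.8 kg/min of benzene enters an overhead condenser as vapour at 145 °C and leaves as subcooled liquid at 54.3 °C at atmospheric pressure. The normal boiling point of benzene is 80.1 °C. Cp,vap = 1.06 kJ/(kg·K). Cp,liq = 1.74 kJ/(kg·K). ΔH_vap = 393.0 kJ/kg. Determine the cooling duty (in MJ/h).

vapour 145→80.1 °C: -68.794 kJ/kg
condensation at 80.1 °C: -393 kJ/kg
liquid 80.1→54.3 °C: -44.892 kJ/kg
Δh = -68.794 + -393 + -44.892 = -506.69 kJ/kg
Q = ṁ·Δh = 148.8 kg/min × -506.69 kJ/kg = -75395 kJ/min
|Q| = 1256.6 kW = 4523.7 MJ/h

Q_c = 4520 MJ/h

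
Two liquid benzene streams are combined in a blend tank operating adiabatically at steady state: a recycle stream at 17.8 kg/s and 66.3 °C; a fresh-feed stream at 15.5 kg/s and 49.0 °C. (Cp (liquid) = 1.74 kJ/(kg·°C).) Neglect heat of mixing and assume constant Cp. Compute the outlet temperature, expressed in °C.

T_out = 58.2 °C

Energy balance with Q = 0: Σ ṁᵢCp,ᵢ(T_out − Tᵢ) = 0
Σ ṁᵢCp,ᵢTᵢ = 17.8×1.74×66.3 + 15.5×1.74×49.0 = 3375
Σ ṁᵢCp,ᵢ = 17.8×1.74 + 15.5×1.74 = 57.942
T_out = 3375 / 57.942 = 58.247 °C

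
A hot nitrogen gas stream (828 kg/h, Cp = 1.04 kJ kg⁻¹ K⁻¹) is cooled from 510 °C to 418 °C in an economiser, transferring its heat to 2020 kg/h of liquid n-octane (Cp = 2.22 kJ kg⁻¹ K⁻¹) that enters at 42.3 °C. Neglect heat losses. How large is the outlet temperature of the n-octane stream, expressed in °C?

T_c,out = 60.0 °C

Heat released by hot stream: Q = 828 × 1.04 × (510 − 418) = 79223 kJ/h
Energy balance on cold side (adiabatic exchanger): Q = ṁ_c·Cp_c·(T_c,out − T_c,in)
T_c,out = 42.3 + 79223/(2020 × 2.22) = 59.966 °C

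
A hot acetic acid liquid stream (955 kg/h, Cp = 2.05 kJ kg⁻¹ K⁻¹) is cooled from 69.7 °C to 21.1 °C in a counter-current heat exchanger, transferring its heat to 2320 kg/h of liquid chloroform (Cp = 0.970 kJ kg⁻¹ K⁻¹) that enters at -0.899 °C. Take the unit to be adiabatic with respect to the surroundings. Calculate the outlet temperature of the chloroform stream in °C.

T_c,out = 41.4 °C

Heat released by hot stream: Q = 955 × 2.05 × (69.7 − 21.1) = 95147 kJ/h
Energy balance on cold side (adiabatic exchanger): Q = ṁ_c·Cp_c·(T_c,out − T_c,in)
T_c,out = -0.899 + 95147/(2320 × 0.970) = 41.381 °C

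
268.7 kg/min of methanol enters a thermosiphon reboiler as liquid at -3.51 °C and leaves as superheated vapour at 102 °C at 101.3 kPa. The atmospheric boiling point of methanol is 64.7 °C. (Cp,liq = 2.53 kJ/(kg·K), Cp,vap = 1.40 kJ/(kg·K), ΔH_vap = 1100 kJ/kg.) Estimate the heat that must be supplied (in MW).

liquid -3.51→64.7 °C: 172.57 kJ/kg
vaporisation at 64.7 °C: 1100 kJ/kg
vapour 64.7→102 °C: 52.22 kJ/kg
Δh = 172.57 + 1100 + 52.22 = 1324.8 kJ/kg
Q = ṁ·Δh = 268.7 kg/min × 1324.8 kJ/kg = 355970 kJ/min
|Q| = 5932.9 kW = 5.9329 MW

Q = 5.93 MW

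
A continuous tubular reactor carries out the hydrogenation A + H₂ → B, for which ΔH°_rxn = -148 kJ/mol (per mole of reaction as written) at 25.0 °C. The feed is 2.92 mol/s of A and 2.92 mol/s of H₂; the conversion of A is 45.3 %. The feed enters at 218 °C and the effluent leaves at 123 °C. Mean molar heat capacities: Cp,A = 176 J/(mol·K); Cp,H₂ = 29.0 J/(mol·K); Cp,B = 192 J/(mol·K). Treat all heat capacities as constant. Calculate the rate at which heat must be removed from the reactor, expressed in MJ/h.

Extent of reaction ξ = 0.453 × 2.92 = 1.3228 mol/s
Reaction term: ξ·ΔH°_rxn = 1.3228 × -148 = -195.77 kJ/s
Sensible, feed 218→25 °C: -115.53 kJ/s
Outlet flows (mol/s): A 1.5972, H₂ 1.5972, B 1.3228
Sensible, products 25→123 °C: 56.978 kJ/s
Q = ΔH = -254.32 kJ/s = -254.32 kW
Heat removed = 915.55 MJ/h

Q_out = 916 MJ/h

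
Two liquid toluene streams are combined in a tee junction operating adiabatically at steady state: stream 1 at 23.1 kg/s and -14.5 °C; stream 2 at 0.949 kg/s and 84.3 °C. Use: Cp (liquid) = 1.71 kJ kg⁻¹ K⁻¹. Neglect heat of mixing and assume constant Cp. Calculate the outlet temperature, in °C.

No heat crosses the boundary, so H_out = H_in.
Σ ṁᵢCp,ᵢTᵢ = 23.1×1.71×-14.5 + 0.949×1.71×84.3 = -435.96
Σ ṁᵢCp,ᵢ = 23.1×1.71 + 0.949×1.71 = 41.124
T_out = -435.96 / 41.124 = -10.601 °C

T_out = -10.6 °C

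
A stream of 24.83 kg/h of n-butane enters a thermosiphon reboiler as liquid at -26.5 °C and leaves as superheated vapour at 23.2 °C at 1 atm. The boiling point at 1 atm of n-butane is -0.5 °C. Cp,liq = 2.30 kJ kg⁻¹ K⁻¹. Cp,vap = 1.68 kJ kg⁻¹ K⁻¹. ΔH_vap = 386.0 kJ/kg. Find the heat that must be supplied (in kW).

liquid -26.5→-0.5 °C: 59.8 kJ/kg
vaporisation at -0.5 °C: 386 kJ/kg
vapour -0.5→23.2 °C: 39.816 kJ/kg
Δh = 59.8 + 386 + 39.816 = 485.62 kJ/kg
Q = ṁ·Δh = 24.83 kg/h × 485.62 kJ/kg = 12058 kJ/h
|Q| = 3.3494 kW

Q = 3.35 kW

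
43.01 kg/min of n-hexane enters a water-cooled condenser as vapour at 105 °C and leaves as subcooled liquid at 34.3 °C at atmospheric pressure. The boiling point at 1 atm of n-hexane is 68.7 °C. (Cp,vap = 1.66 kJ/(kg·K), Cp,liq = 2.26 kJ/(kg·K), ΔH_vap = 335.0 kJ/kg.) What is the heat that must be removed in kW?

Q_c = 339 kW

vapour 105→68.7 °C: -60.258 kJ/kg
condensation at 68.7 °C: -335 kJ/kg
liquid 68.7→34.3 °C: -77.744 kJ/kg
Δh = -60.258 + -335 + -77.744 = -473 kJ/kg
Q = ṁ·Δh = 43.01 kg/min × -473 kJ/kg = -20344 kJ/min
|Q| = 339.06 kW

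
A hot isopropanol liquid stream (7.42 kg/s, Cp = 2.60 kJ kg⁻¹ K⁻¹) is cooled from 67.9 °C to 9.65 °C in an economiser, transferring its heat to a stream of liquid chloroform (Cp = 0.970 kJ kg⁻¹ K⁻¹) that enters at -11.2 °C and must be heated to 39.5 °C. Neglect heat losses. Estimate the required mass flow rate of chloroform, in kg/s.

Heat released by hot stream: Q = 7.42 × 2.60 × (67.9 − 9.65) = 1123.8 kJ/s
Energy balance on cold side (adiabatic exchanger): Q = ṁ_c·Cp_c·(T_c,out − T_c,in)
ṁ_c = 1123.8 / [0.970 × (39.5 − -11.2)] = 22.85 kg/s

ṁ_c = 22.9 kg/s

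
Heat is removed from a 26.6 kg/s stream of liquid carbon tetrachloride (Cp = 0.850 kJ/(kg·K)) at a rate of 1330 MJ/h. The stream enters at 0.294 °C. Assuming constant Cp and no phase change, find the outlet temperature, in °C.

T_out = -16.0 °C

Q = 1330 MJ/h = 369.44 kJ/s
ΔT = Q/(ṁ·Cp) = 369.44/(26.6×0.850) = 16.34 K
T_out = 0.294 − 16.34 = -16.046 °C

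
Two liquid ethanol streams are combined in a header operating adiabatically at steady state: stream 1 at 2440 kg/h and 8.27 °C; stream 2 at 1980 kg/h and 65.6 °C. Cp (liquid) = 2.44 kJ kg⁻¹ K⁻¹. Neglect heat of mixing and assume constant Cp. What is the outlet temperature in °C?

T_out = 34.0 °C

Adiabatic, steady state ⇒ Σ ṁᵢCp,ᵢ(T_out − Tᵢ) = 0
T_out = Σ ṁᵢCp,ᵢTᵢ / Σ ṁᵢCp,ᵢ
      = 366160 / 10785 = 33.952 °C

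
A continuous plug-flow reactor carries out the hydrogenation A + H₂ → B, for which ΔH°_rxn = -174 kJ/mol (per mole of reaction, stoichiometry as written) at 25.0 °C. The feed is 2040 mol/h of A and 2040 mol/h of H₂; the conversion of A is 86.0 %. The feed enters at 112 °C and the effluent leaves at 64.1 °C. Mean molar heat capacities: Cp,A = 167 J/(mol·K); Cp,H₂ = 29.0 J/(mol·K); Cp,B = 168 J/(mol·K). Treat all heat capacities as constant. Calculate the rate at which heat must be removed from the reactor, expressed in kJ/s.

Extent of reaction ξ = 0.860 × 2040 = 1754.4 mol/h
Reaction term: ξ·ΔH°_rxn = 1754.4 × -174 = -305270 kJ/h
Sensible, feed 112→25 °C: -34786 kJ/h
Outlet flows (mol/h): A 285.6, H₂ 285.6, B 1754.4
Sensible, products 25→64.1 °C: 13713 kJ/h
Q = ΔH = -326340 kJ/h = -90.65 kW
Heat removed = 90.65 kJ/s

Q_out = 90.6 kJ/s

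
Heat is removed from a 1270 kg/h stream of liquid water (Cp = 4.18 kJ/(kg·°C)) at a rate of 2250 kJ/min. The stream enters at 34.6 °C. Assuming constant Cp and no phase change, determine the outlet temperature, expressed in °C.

Q = 2250 kJ/min = 135000 kJ/h
ΔT = Q/(ṁ·Cp) = 135000/(1270×4.18) = 25.43 K
T_out = 34.6 − 25.43 = 9.1696 °C

T_out = 9.17 °C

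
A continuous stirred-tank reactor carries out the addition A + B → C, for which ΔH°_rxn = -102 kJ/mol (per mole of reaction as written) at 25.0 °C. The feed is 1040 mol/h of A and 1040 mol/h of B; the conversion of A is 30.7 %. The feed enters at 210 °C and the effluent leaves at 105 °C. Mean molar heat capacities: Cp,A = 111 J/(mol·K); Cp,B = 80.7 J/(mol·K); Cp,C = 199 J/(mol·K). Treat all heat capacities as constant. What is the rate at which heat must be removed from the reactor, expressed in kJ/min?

Q_out = 889 kJ/min

Extent of reaction ξ = 0.307 × 1040 = 319.28 mol/h
Reaction term: ξ·ΔH°_rxn = 319.28 × -102 = -32567 kJ/h
Sensible, feed 210→25 °C: -36883 kJ/h
Outlet flows (mol/h): A 720.72, B 720.72, C 319.28
Sensible, products 25→105 °C: 16136 kJ/h
Q = ΔH = -53314 kJ/h = -14.809 kW
Heat removed = 888.56 kJ/min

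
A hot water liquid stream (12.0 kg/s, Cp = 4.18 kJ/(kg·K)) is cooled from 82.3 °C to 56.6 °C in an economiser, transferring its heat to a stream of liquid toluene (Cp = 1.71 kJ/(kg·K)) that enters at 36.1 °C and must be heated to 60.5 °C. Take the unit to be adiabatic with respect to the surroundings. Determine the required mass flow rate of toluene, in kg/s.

ṁ_c = 30.9 kg/s

Heat released by hot stream: Q = 12.0 × 4.18 × (82.3 − 56.6) = 1289.1 kJ/s
Energy balance on cold side (adiabatic exchanger): Q = ṁ_c·Cp_c·(T_c,out − T_c,in)
ṁ_c = 1289.1 / [1.71 × (60.5 − 36.1)] = 30.896 kg/s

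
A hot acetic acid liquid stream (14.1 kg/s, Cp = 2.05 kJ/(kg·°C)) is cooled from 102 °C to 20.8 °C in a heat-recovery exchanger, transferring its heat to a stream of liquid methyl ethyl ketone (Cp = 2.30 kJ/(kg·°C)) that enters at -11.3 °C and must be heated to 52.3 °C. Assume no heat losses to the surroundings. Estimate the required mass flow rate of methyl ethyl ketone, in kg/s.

ṁ_c = 16.0 kg/s

Heat released by hot stream: Q = 14.1 × 2.05 × (102 − 20.8) = 2347.1 kJ/s
Energy balance on cold side (adiabatic exchanger): Q = ṁ_c·Cp_c·(T_c,out − T_c,in)
ṁ_c = 2347.1 / [2.30 × (52.3 − -11.3)] = 16.045 kg/s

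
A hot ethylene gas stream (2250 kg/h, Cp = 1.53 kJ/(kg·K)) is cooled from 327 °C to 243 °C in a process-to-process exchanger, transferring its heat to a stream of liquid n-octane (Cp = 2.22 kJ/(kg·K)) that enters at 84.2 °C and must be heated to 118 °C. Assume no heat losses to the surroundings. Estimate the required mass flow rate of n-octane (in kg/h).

Heat released by hot stream: Q = 2250 × 1.53 × (327 − 243) = 289170 kJ/h
Energy balance on cold side (adiabatic exchanger): Q = ṁ_c·Cp_c·(T_c,out − T_c,in)
ṁ_c = 289170 / [2.22 × (118 − 84.2)] = 3853.8 kg/h

ṁ_c = 3850 kg/h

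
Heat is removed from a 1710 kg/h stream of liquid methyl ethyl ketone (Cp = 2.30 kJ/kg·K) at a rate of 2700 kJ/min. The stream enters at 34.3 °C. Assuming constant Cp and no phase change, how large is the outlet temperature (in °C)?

Q = 2700 kJ/min = 162000 kJ/h
ΔT = Q/(ṁ·Cp) = 162000/(1710×2.30) = 41.19 K
T_out = 34.3 − 41.19 = -6.8899 °C

T_out = -6.89 °C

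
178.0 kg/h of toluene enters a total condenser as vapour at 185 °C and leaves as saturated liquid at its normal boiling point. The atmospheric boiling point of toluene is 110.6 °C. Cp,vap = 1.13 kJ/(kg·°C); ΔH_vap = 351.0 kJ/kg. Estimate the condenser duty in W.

Q_c = 21500 W

vapour 185→110.6 °C: -84.072 kJ/kg
condensation at 110.6 °C: -351 kJ/kg
Δh = -84.072 + -351 = -435.07 kJ/kg
Q = ṁ·Δh = 178.0 kg/h × -435.07 kJ/kg = -77443 kJ/h
|Q| = 21.512 kW = 21512 W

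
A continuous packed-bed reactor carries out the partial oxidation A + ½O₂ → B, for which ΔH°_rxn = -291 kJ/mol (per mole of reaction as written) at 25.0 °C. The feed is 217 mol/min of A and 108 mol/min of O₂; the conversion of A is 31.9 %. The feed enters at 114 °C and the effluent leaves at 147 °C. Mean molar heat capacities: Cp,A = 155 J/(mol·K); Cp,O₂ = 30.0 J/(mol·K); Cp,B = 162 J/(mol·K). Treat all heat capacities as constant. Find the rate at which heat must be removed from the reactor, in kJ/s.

Extent of reaction ξ = 0.319 × 217 = 69.223 mol/min
Reaction term: ξ·ΔH°_rxn = 69.223 × -291 = -20144 kJ/min
Sensible, feed 114→25 °C: -3281.9 kJ/min
Outlet flows (mol/min): A 147.78, O₂ 73.388, B 69.223
Sensible, products 25→147 °C: 4431.2 kJ/min
Q = ΔH = -18995 kJ/min = -316.58 kW
Heat removed = 316.58 kJ/s

Q_out = 317 kJ/s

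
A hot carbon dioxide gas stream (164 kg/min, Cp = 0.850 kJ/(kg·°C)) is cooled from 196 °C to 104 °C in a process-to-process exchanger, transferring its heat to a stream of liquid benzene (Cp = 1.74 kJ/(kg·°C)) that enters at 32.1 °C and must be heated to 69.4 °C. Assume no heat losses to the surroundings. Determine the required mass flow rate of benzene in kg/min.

Heat released by hot stream: Q = 164 × 0.850 × (196 − 104) = 12825 kJ/min
Energy balance on cold side (adiabatic exchanger): Q = ṁ_c·Cp_c·(T_c,out − T_c,in)
ṁ_c = 12825 / [1.74 × (69.4 − 32.1)] = 197.6 kg/min

ṁ_c = 198 kg/min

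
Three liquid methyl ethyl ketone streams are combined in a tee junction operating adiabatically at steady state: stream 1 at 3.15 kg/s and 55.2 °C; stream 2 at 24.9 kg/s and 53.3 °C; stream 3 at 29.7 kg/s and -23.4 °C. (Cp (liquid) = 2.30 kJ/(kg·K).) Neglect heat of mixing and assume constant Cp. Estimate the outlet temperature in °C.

Adiabatic, steady state ⇒ Σ ṁᵢCp,ᵢ(T_out − Tᵢ) = 0
T_out = Σ ṁᵢCp,ᵢTᵢ / Σ ṁᵢCp,ᵢ
      = 1854 / 132.82 = 13.958 °C

T_out = 14.0 °C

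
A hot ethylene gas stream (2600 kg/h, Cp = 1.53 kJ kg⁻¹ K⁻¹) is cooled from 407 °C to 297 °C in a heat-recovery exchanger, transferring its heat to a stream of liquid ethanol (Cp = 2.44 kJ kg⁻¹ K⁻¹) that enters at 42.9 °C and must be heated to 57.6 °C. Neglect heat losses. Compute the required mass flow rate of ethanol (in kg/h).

ṁ_c = 12200 kg/h

Heat released by hot stream: Q = 2600 × 1.53 × (407 − 297) = 437580 kJ/h
Energy balance on cold side (adiabatic exchanger): Q = ṁ_c·Cp_c·(T_c,out − T_c,in)
ṁ_c = 437580 / [2.44 × (57.6 − 42.9)] = 12200 kg/h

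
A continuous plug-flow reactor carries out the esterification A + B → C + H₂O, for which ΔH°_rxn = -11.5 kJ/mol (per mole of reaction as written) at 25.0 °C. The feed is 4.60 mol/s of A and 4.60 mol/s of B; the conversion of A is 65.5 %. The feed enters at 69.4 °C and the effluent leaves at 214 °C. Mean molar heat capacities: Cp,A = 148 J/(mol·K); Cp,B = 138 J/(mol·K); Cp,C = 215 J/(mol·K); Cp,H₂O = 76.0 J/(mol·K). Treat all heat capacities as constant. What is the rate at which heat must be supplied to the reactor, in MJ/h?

Q_in = 570 MJ/h

Extent of reaction ξ = 0.655 × 4.60 = 3.013 mol/s
Reaction term: ξ·ΔH°_rxn = 3.013 × -11.5 = -34.649 kJ/s
Sensible, feed 69.4→25 °C: -58.413 kJ/s
Outlet flows (mol/s): A 1.587, B 1.587, C 3.013, H₂O 3.013
Sensible, products 25→214 °C: 251.5 kJ/s
Q = ΔH = 158.43 kJ/s = 158.43 kW
Heat supplied = 570.36 MJ/h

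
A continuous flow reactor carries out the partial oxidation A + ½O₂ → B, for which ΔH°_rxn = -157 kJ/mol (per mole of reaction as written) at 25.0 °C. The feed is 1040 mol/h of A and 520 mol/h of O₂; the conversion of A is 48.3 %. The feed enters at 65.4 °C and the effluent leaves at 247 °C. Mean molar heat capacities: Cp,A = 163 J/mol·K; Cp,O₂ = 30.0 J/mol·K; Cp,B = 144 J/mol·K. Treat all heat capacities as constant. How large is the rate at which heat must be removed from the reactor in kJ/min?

Extent of reaction ξ = 0.483 × 1040 = 502.32 mol/h
Reaction term: ξ·ΔH°_rxn = 502.32 × -157 = -78864 kJ/h
Sensible, feed 65.4→25 °C: -7478.8 kJ/h
Outlet flows (mol/h): A 537.68, O₂ 268.84, B 502.32
Sensible, products 25→247 °C: 37305 kJ/h
Q = ΔH = -49038 kJ/h = -13.622 kW
Heat removed = 817.3 kJ/min

Q_out = 817 kJ/min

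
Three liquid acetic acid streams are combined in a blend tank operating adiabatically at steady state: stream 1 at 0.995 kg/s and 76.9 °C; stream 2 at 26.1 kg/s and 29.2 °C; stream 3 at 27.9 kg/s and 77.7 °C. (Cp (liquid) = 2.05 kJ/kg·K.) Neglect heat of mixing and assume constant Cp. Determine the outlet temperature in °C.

T_out = 54.7 °C

Adiabatic, steady state ⇒ Σ ṁᵢCp,ᵢ(T_out − Tᵢ) = 0
T_out = Σ ṁᵢCp,ᵢTᵢ / Σ ṁᵢCp,ᵢ
      = 6163.3 / 112.74 = 54.668 °C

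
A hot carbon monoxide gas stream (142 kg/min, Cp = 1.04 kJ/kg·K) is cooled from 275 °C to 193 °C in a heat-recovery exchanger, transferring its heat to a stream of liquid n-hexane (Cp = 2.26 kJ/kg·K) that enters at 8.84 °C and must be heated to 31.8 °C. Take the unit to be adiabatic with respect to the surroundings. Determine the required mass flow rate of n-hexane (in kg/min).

Heat released by hot stream: Q = 142 × 1.04 × (275 − 193) = 12110 kJ/min
Energy balance on cold side (adiabatic exchanger): Q = ṁ_c·Cp_c·(T_c,out − T_c,in)
ṁ_c = 12110 / [2.26 × (31.8 − 8.84)] = 233.38 kg/min

ṁ_c = 233 kg/min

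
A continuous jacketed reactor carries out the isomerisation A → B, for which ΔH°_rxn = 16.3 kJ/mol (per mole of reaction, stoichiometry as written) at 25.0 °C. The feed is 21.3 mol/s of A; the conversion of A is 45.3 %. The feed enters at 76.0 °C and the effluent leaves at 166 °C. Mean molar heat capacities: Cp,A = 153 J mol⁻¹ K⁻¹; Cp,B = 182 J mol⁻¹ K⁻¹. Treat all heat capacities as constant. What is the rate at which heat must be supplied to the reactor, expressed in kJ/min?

Q_in = 29400 kJ/min

Extent of reaction ξ = 0.453 × 21.3 = 9.6489 mol/s
Reaction term: ξ·ΔH°_rxn = 9.6489 × 16.3 = 157.28 kJ/s
Sensible, feed 76.0→25 °C: -166.2 kJ/s
Outlet flows (mol/s): A 11.651, B 9.6489
Sensible, products 25→166 °C: 498.96 kJ/s
Q = ΔH = 490.03 kJ/s = 490.03 kW
Heat supplied = 29402 kJ/min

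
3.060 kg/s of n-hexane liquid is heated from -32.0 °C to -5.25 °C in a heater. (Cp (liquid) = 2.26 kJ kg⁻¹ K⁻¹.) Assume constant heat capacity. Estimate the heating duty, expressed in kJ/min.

Q = ṁ·Cp·ΔT = 3.060 × 2.26 × (-5.25 − -32.0) = 184.99 kJ/s
Heating duty = 11100 kJ/min

Q = 11100 kJ/min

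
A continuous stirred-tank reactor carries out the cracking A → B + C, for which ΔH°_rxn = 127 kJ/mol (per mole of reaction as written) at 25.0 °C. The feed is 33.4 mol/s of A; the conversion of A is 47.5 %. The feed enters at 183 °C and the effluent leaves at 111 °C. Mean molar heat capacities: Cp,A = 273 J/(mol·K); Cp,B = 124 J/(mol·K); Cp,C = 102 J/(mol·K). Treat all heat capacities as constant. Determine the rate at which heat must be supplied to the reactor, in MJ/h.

Extent of reaction ξ = 0.475 × 33.4 = 15.865 mol/s
Reaction term: ξ·ΔH°_rxn = 15.865 × 127 = 2014.9 kJ/s
Sensible, feed 183→25 °C: -1440.7 kJ/s
Outlet flows (mol/s): A 17.535, B 15.865, C 15.865
Sensible, products 25→111 °C: 720.04 kJ/s
Q = ΔH = 1294.2 kJ/s = 1294.2 kW
Heat supplied = 4659.2 MJ/h

Q_in = 4660 MJ/h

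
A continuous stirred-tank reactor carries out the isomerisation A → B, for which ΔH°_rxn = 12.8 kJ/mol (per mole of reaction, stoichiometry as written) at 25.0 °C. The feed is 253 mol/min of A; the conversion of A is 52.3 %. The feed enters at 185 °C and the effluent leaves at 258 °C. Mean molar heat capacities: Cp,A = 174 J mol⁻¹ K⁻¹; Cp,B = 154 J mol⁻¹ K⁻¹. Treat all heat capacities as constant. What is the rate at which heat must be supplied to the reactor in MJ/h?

Q_in = 257 MJ/h

Extent of reaction ξ = 0.523 × 253 = 132.32 mol/min
Reaction term: ξ·ΔH°_rxn = 132.32 × 12.8 = 1693.7 kJ/min
Sensible, feed 185→25 °C: -7043.5 kJ/min
Outlet flows (mol/min): A 120.68, B 132.32
Sensible, products 25→258 °C: 9640.5 kJ/min
Q = ΔH = 4290.7 kJ/min = 71.511 kW
Heat supplied = 257.44 MJ/h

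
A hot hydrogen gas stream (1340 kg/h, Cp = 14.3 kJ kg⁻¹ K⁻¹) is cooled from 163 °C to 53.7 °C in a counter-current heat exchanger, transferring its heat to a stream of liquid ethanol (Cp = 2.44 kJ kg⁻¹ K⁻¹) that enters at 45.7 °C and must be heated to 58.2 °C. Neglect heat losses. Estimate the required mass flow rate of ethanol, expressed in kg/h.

ṁ_c = 68700 kg/h

Heat released by hot stream: Q = 1340 × 14.3 × (163 − 53.7) = 2.0944e+06 kJ/h
Energy balance on cold side (adiabatic exchanger): Q = ṁ_c·Cp_c·(T_c,out − T_c,in)
ṁ_c = 2.0944e+06 / [2.44 × (58.2 − 45.7)] = 68669 kg/h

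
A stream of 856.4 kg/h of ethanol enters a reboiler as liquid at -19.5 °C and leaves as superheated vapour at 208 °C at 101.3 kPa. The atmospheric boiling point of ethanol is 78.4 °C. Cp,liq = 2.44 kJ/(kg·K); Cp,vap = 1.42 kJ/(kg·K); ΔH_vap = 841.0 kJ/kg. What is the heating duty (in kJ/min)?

Q = 18000 kJ/min

liquid -19.5→78.4 °C: 238.88 kJ/kg
vaporisation at 78.4 °C: 841 kJ/kg
vapour 78.4→208 °C: 184.03 kJ/kg
Δh = 238.88 + 841 + 184.03 = 1263.9 kJ/kg
Q = ṁ·Δh = 856.4 kg/h × 1263.9 kJ/kg = 1.0824e+06 kJ/h
|Q| = 300.67 kW = 18040 kJ/min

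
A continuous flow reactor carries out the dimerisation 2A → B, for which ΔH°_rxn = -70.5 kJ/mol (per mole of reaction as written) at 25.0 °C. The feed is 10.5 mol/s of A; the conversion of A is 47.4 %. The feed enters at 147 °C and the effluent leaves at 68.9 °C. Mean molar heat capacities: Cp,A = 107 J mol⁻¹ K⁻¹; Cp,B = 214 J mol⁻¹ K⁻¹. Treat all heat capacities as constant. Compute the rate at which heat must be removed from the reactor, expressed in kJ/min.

Q_out = 15800 kJ/min

Extent of reaction ξ = 0.474 × 10.5 / 2 = 2.4885 mol/s
Reaction term: ξ·ΔH°_rxn = 2.4885 × -70.5 = -175.44 kJ/s
Sensible, feed 147→25 °C: -137.07 kJ/s
Outlet flows (mol/s): A 5.523, B 2.4885
Sensible, products 25→68.9 °C: 49.322 kJ/s
Q = ΔH = -263.18 kJ/s = -263.18 kW
Heat removed = 15791 kJ/min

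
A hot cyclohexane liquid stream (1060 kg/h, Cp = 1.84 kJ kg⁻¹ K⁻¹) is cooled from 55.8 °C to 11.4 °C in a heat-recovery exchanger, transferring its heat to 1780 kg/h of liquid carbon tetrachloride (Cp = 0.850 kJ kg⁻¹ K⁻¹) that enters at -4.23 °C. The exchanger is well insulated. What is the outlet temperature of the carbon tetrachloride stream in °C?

T_c,out = 53.0 °C

Heat released by hot stream: Q = 1060 × 1.84 × (55.8 − 11.4) = 86598 kJ/h
Energy balance on cold side (adiabatic exchanger): Q = ṁ_c·Cp_c·(T_c,out − T_c,in)
T_c,out = -4.23 + 86598/(1780 × 0.850) = 53.006 °C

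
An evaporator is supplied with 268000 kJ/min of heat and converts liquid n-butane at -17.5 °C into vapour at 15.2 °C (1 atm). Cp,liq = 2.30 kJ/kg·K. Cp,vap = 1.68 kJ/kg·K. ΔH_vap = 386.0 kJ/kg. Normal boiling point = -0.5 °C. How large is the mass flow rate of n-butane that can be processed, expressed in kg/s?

ṁ = 9.89 kg/s

Δh = 2.30×(-0.5−-17.5) + 386.0 + 1.68×(15.2−-0.5) = 451.48 kJ/kg
Q = 268000 kJ/min = 4466.7 kJ/s = 4466.7 kJ/s
ṁ = Q/Δh = 4466.7 / 451.48 = 9.8935 kg/s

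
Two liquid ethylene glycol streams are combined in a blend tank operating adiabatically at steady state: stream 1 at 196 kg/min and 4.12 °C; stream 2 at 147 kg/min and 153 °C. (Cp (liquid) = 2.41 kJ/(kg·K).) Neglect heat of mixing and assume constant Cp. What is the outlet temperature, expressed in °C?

Adiabatic, steady state ⇒ Σ ṁᵢCp,ᵢ(T_out − Tᵢ) = 0
Σ ṁᵢCp,ᵢTᵢ = 196×2.41×4.12 + 147×2.41×153 = 56149
Σ ṁᵢCp,ᵢ = 196×2.41 + 147×2.41 = 826.63
T_out = 56149 / 826.63 = 67.926 °C

T_out = 67.9 °C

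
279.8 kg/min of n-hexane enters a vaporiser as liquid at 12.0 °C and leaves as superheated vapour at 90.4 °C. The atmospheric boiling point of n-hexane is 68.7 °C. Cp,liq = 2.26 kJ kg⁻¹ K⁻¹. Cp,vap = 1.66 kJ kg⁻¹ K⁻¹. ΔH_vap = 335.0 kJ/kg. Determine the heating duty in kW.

Q = 2330 kW

liquid 12.0→68.7 °C: 128.14 kJ/kg
vaporisation at 68.7 °C: 335 kJ/kg
vapour 68.7→90.4 °C: 36.022 kJ/kg
Δh = 128.14 + 335 + 36.022 = 499.16 kJ/kg
Q = ṁ·Δh = 279.8 kg/min × 499.16 kJ/kg = 139670 kJ/min
|Q| = 2327.8 kW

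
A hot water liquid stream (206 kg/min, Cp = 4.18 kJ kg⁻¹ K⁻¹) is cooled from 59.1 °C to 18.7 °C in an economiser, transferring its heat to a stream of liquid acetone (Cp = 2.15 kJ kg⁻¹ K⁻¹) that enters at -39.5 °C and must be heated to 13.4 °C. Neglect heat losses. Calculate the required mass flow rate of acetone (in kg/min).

Heat released by hot stream: Q = 206 × 4.18 × (59.1 − 18.7) = 34788 kJ/min
Energy balance on cold side (adiabatic exchanger): Q = ṁ_c·Cp_c·(T_c,out − T_c,in)
ṁ_c = 34788 / [2.15 × (13.4 − -39.5)] = 305.87 kg/min

ṁ_c = 306 kg/min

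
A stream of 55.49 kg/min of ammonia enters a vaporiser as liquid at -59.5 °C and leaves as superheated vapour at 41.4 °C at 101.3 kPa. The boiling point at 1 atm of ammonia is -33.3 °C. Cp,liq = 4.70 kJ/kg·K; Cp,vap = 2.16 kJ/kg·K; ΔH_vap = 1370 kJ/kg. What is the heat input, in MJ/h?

liquid -59.5→-33.3 °C: 123.14 kJ/kg
vaporisation at -33.3 °C: 1370 kJ/kg
vapour -33.3→41.4 °C: 161.35 kJ/kg
Δh = 123.14 + 1370 + 161.35 = 1654.5 kJ/kg
Q = ṁ·Δh = 55.49 kg/min × 1654.5 kJ/kg = 91808 kJ/min
|Q| = 1530.1 kW = 5508.5 MJ/h

Q = 5510 MJ/h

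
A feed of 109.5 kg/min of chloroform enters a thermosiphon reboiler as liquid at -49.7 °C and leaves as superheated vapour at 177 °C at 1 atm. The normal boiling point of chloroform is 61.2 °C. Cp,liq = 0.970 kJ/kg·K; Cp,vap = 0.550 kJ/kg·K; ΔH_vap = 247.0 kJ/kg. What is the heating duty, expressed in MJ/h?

liquid -49.7→61.2 °C: 107.57 kJ/kg
vaporisation at 61.2 °C: 247 kJ/kg
vapour 61.2→177 °C: 63.69 kJ/kg
Δh = 107.57 + 247 + 63.69 = 418.26 kJ/kg
Q = ṁ·Δh = 109.5 kg/min × 418.26 kJ/kg = 45800 kJ/min
|Q| = 763.33 kW = 2748 MJ/h

Q = 2750 MJ/h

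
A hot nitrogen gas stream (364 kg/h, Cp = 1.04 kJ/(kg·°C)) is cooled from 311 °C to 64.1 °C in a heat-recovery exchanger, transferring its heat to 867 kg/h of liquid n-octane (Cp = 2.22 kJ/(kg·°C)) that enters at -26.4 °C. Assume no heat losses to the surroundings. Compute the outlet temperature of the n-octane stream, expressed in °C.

T_c,out = 22.2 °C

Heat released by hot stream: Q = 364 × 1.04 × (311 − 64.1) = 93466 kJ/h
Energy balance on cold side (adiabatic exchanger): Q = ṁ_c·Cp_c·(T_c,out − T_c,in)
T_c,out = -26.4 + 93466/(867 × 2.22) = 22.161 °C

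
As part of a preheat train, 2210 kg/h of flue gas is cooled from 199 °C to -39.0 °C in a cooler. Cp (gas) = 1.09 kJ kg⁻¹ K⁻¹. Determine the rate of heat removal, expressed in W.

Q = ṁ·Cp·ΔT = 2210 × 1.09 × (-39.0 − 199) = -573320 kJ/h
Converting: 573320 / 3600 s = 159.26 kW
Cooling duty = 159260 W

Q_c = 159000 W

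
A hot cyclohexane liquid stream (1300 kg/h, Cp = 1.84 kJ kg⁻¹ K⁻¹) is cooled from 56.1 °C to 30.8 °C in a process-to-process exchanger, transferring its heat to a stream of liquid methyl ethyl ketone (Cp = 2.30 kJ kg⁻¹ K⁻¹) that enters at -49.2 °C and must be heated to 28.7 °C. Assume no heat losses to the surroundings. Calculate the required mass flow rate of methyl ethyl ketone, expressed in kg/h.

ṁ_c = 338 kg/h

Heat released by hot stream: Q = 1300 × 1.84 × (56.1 − 30.8) = 60518 kJ/h
Energy balance on cold side (adiabatic exchanger): Q = ṁ_c·Cp_c·(T_c,out − T_c,in)
ṁ_c = 60518 / [2.30 × (28.7 − -49.2)] = 337.77 kg/h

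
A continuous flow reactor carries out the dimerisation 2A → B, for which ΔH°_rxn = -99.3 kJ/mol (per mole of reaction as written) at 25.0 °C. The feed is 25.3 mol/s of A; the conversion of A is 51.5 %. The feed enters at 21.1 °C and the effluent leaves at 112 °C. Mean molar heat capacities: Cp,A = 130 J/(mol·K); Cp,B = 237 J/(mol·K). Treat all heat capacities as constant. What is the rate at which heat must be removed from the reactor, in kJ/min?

Q_out = 21700 kJ/min

Extent of reaction ξ = 0.515 × 25.3 / 2 = 6.5148 mol/s
Reaction term: ξ·ΔH°_rxn = 6.5148 × -99.3 = -646.91 kJ/s
Sensible, feed 21.1→25 °C: 12.827 kJ/s
Outlet flows (mol/s): A 12.271, B 6.5148
Sensible, products 25→112 °C: 273.11 kJ/s
Q = ΔH = -360.98 kJ/s = -360.98 kW
Heat removed = 21659 kJ/min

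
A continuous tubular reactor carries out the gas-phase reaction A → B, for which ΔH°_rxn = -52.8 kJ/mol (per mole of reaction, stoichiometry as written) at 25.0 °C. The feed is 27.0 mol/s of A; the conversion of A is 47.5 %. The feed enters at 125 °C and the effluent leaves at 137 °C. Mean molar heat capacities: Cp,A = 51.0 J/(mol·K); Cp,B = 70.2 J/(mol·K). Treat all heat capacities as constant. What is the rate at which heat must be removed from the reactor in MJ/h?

Q_out = 2280 MJ/h

Extent of reaction ξ = 0.475 × 27.0 = 12.825 mol/s
Reaction term: ξ·ΔH°_rxn = 12.825 × -52.8 = -677.16 kJ/s
Sensible, feed 125→25 °C: -137.7 kJ/s
Outlet flows (mol/s): A 14.175, B 12.825
Sensible, products 25→137 °C: 181.8 kJ/s
Q = ΔH = -633.06 kJ/s = -633.06 kW
Heat removed = 2279 MJ/h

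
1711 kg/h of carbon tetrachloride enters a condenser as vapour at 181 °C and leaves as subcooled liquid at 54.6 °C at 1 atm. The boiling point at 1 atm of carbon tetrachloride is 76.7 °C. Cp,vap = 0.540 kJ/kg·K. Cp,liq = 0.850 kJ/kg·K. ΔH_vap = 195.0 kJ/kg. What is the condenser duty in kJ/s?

Q_c = 128 kJ/s

vapour 181→76.7 °C: -56.322 kJ/kg
condensation at 76.7 °C: -195 kJ/kg
liquid 76.7→54.6 °C: -18.785 kJ/kg
Δh = -56.322 + -195 + -18.785 = -270.11 kJ/kg
Q = ṁ·Δh = 1711 kg/h × -270.11 kJ/kg = -462150 kJ/h
|Q| = 128.38 kW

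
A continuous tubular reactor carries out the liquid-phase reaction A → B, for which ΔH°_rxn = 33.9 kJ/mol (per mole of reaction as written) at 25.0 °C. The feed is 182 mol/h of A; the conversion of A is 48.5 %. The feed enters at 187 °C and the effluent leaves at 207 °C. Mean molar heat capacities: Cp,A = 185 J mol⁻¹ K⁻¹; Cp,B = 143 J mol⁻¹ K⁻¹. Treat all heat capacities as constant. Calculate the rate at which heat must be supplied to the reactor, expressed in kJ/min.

Q_in = 49.9 kJ/min

Extent of reaction ξ = 0.485 × 182 = 88.27 mol/h
Reaction term: ξ·ΔH°_rxn = 88.27 × 33.9 = 2992.4 kJ/h
Sensible, feed 187→25 °C: -5454.5 kJ/h
Outlet flows (mol/h): A 93.73, B 88.27
Sensible, products 25→207 °C: 5453.2 kJ/h
Q = ΔH = 2991 kJ/h = 0.83084 kW
Heat supplied = 49.85 kJ/min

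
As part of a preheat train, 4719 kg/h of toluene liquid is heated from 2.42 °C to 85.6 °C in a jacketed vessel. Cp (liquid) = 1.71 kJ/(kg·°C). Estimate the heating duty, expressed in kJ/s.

Q = ṁ·Cp·ΔT = 4719 × 1.71 × (85.6 − 2.42) = 671220 kJ/h
Converting: 671220 / 3600 s = 186.45 kW

Q = 186 kJ/s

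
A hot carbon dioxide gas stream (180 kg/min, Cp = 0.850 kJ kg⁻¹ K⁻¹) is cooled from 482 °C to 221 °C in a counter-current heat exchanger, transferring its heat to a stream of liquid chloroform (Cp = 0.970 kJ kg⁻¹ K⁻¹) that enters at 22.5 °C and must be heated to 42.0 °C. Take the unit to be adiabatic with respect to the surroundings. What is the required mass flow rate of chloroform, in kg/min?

Heat released by hot stream: Q = 180 × 0.850 × (482 − 221) = 39933 kJ/min
Energy balance on cold side (adiabatic exchanger): Q = ṁ_c·Cp_c·(T_c,out − T_c,in)
ṁ_c = 39933 / [0.970 × (42.0 − 22.5)] = 2111.2 kg/min

ṁ_c = 2110 kg/min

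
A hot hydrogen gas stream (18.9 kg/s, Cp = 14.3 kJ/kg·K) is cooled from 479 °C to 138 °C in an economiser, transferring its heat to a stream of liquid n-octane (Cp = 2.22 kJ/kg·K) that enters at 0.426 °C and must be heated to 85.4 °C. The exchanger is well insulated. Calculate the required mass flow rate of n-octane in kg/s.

Heat released by hot stream: Q = 18.9 × 14.3 × (479 − 138) = 92162 kJ/s
Energy balance on cold side (adiabatic exchanger): Q = ṁ_c·Cp_c·(T_c,out − T_c,in)
ṁ_c = 92162 / [2.22 × (85.4 − 0.426)] = 488.55 kg/s

ṁ_c = 489 kg/s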